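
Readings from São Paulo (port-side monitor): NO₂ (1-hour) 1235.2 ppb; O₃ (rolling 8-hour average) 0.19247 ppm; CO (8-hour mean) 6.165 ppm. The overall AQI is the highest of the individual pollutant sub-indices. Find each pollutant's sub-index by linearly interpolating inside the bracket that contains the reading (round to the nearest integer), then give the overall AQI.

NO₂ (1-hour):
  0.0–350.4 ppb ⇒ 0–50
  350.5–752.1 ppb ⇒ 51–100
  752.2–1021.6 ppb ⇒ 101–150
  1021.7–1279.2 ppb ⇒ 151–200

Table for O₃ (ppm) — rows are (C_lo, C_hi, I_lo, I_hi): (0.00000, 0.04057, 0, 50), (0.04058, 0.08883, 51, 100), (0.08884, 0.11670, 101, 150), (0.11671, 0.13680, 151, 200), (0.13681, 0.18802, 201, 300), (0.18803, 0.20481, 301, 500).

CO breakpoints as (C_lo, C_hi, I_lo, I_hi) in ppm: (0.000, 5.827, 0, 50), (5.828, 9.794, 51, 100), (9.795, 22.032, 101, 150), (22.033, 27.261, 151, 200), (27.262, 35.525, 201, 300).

354

NO₂: 1235.2 lies in 1021.7–1279.2, so I_lo=151, I_hi=200, C_lo=1021.7, C_hi=1279.2.
(200−151)/(1279.2−1021.7) × (1235.2−1021.7) + 151 = 49/257.5 × 213.5 + 151 ≈ 191.63 → 192.
O₃ 0.19247: bracket 0.18803–0.20481 → index 301–500; slope 199/0.01678, offset 0.00444.
AQI = 301 + 199/0.01678·0.00444 ≈ 353.66 ⇒ 354.
CO: 6.165 lies in 5.828–9.794, so I_lo=51, I_hi=100, C_lo=5.828, C_hi=9.794.
(100−51)/(9.794−5.828) × (6.165−5.828) + 51 = 49/3.966 × 0.337 + 51 ≈ 55.16 → 55.
Sub-indices: NO₂→192, O₃→354, CO→55. Overall AQI = max = 354; dominant pollutant is O₃.
AQI 354: Hazardous.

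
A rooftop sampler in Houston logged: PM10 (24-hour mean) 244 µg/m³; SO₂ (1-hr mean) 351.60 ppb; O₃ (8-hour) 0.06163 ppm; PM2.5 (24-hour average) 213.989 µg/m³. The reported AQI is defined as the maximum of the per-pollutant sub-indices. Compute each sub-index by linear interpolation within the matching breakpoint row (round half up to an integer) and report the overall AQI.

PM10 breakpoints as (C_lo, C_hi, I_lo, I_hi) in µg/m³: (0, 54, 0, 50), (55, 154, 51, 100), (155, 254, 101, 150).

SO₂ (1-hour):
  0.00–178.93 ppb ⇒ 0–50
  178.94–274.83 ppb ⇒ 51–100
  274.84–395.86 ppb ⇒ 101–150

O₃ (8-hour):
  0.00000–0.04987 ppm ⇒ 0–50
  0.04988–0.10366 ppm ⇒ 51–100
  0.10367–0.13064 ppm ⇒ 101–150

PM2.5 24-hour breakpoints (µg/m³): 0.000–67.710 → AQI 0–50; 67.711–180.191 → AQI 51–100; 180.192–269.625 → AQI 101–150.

PM10: row 155–254 (AQI 101–150). (150−101)·(244−155)/(254−155) + 101 = 49·89/99 + 101 ≈ 145.05 → 145.
SO₂: 351.60 lies in 274.84–395.86, so I_lo=101, I_hi=150, C_lo=274.84, C_hi=395.86.
(150−101)/(395.86−274.84) × (351.60−274.84) + 101 = 49/121.02 × 76.76 + 101 ≈ 132.08 → 132.
O₃: 0.06163 ∈ [0.04988, 0.10366] ↔ index [51, 100].
51 + (0.06163−0.04988)·(100−51)/(0.10366−0.04988) = 51 + 0.01175·49/0.05378 ≈ 61.71, so AQI = 62.
PM2.5: row 180.192–269.625 (AQI 101–150). (150−101)·(213.989−180.192)/(269.625−180.192) + 101 = 49·33.797/89.433 + 101 ≈ 119.52 → 120.
Sub-indices: PM10→145, SO₂→132, O₃→62, PM2.5→120. Overall AQI = max = 145; dominant pollutant is PM10.
AQI 145: Unhealthy for Sensitive Groups.

145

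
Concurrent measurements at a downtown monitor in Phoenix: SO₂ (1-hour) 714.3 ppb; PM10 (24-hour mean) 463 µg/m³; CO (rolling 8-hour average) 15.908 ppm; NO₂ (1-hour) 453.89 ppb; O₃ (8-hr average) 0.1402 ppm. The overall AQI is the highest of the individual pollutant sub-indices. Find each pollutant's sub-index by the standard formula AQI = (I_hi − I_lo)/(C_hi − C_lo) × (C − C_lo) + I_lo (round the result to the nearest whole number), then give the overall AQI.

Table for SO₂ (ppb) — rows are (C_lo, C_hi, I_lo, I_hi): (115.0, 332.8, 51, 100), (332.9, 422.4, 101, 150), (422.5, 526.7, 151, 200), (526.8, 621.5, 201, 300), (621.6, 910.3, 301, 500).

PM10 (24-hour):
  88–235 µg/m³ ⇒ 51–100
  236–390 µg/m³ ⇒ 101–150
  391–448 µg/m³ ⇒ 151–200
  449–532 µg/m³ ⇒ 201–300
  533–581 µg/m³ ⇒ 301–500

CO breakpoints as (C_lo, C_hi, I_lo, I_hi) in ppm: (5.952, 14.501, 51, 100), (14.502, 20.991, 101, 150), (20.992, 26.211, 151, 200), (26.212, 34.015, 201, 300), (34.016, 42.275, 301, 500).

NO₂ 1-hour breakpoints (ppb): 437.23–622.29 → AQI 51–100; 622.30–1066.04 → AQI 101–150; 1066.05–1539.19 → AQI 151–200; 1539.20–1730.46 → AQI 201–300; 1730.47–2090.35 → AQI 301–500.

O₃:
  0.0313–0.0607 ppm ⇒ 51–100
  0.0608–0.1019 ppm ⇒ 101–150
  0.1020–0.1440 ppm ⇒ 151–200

365

SO₂: 714.3 ∈ [621.6, 910.3] ↔ index [301, 500].
301 + (714.3−621.6)·(500−301)/(910.3−621.6) = 301 + 92.7·199/288.7 ≈ 364.90, so AQI = 365.
PM10: row 449–532 (AQI 201–300). (300−201)·(463−449)/(532−449) + 201 = 99·14/83 + 201 ≈ 217.70 → 218.
CO 15.908: bracket 14.502–20.991 → index 101–150; slope 49/6.489, offset 1.406.
AQI = 101 + 49/6.489·1.406 ≈ 111.62 ⇒ 112.
NO₂: 453.89 lies in 437.23–622.29, so I_lo=51, I_hi=100, C_lo=437.23, C_hi=622.29.
(100−51)/(622.29−437.23) × (453.89−437.23) + 51 = 49/185.06 × 16.66 + 51 ≈ 55.41 → 55.
O₃: row 0.1020–0.1440 (AQI 151–200). (200−151)·(0.1402−0.1020)/(0.1440−0.1020) + 151 = 49·0.0382/0.0420 + 151 ≈ 195.57 → 196.
Sub-indices: SO₂→365, PM10→218, CO→112, NO₂→55, O₃→196. Overall AQI = max = 365; dominant pollutant is SO₂.
AQI 365: Hazardous.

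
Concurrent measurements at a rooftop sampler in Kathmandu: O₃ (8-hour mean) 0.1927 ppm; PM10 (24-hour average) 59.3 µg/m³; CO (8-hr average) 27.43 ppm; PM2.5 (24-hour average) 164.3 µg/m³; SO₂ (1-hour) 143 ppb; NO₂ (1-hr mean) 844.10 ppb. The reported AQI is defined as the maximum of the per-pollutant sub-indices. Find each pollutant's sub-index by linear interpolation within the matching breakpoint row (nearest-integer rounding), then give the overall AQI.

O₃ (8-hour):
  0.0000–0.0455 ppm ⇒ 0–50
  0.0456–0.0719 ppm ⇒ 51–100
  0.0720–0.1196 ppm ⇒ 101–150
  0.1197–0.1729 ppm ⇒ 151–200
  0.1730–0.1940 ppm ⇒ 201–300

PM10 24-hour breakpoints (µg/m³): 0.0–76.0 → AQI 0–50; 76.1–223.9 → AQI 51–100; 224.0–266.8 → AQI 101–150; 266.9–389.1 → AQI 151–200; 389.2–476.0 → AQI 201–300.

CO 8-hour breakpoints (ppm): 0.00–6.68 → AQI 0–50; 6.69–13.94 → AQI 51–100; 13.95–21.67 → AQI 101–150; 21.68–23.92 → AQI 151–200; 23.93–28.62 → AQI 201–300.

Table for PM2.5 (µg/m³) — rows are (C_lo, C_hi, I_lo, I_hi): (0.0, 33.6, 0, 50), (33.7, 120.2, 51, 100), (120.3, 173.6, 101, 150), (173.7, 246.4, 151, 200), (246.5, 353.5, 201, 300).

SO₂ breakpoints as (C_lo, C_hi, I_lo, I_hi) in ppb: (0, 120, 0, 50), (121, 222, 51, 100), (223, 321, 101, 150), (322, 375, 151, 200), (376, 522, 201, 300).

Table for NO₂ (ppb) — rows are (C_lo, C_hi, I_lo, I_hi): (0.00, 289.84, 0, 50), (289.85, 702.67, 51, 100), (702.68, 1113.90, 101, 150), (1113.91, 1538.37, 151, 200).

O₃: 0.1927 lies in 0.1730–0.1940, so I_lo=201, I_hi=300, C_lo=0.1730, C_hi=0.1940.
(300−201)/(0.1940−0.1730) × (0.1927−0.1730) + 201 = 99/0.0210 × 0.0197 + 201 ≈ 293.87 → 294.
PM10: 59.3 ∈ [0.0, 76.0] ↔ index [0, 50].
0 + (59.3−0.0)·(50−0)/(76.0−0.0) = 0 + 59.3·50/76.0 ≈ 39.01, so AQI = 39.
CO: 27.43 lies in 23.93–28.62, so I_lo=201, I_hi=300, C_lo=23.93, C_hi=28.62.
(300−201)/(28.62−23.93) × (27.43−23.93) + 201 = 99/4.69 × 3.50 + 201 ≈ 274.88 → 275.
PM2.5: 164.3 lies in 120.3–173.6, so I_lo=101, I_hi=150, C_lo=120.3, C_hi=173.6.
(150−101)/(173.6−120.3) × (164.3−120.3) + 101 = 49/53.3 × 44.0 + 101 ≈ 141.45 → 141.
SO₂: 143 lies in 121–222, so I_lo=51, I_hi=100, C_lo=121, C_hi=222.
(100−51)/(222−121) × (143−121) + 51 = 49/101 × 22 + 51 ≈ 61.67 → 62.
NO₂: 844.10 lies in 702.68–1113.90, so I_lo=101, I_hi=150, C_lo=702.68, C_hi=1113.90.
(150−101)/(1113.90−702.68) × (844.10−702.68) + 101 = 49/411.22 × 141.42 + 101 ≈ 117.85 → 118.
Sub-indices: O₃→294, PM10→39, CO→275, PM2.5→141, SO₂→62, NO₂→118. Overall AQI = max = 294; dominant pollutant is O₃.

294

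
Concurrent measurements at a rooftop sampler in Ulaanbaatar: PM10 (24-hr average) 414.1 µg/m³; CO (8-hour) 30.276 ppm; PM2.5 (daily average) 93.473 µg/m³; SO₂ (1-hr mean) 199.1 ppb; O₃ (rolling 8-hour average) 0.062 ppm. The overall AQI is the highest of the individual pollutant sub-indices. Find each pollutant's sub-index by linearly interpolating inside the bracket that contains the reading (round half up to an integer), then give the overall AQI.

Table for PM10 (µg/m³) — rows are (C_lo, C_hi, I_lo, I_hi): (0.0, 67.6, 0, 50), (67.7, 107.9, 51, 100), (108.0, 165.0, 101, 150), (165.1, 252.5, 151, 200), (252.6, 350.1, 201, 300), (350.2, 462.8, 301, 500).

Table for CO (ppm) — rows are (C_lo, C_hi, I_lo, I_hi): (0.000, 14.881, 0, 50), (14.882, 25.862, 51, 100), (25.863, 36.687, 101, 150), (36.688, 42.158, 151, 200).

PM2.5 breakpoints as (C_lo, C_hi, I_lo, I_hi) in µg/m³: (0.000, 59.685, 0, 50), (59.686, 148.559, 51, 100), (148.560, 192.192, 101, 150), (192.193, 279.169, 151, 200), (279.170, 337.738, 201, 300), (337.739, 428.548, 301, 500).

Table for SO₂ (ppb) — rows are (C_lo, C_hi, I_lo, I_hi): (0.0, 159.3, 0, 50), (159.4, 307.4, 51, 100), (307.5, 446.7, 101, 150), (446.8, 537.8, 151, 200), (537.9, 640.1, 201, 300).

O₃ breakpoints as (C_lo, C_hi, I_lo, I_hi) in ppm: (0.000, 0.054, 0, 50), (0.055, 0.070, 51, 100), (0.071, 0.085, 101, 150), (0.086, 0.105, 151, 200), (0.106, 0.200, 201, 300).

PM10: 414.1 lies in 350.2–462.8, so I_lo=301, I_hi=500, C_lo=350.2, C_hi=462.8.
(500−301)/(462.8−350.2) × (414.1−350.2) + 301 = 199/112.6 × 63.9 + 301 ≈ 413.93 → 414.
CO 30.276: bracket 25.863–36.687 → index 101–150; slope 49/10.824, offset 4.413.
AQI = 101 + 49/10.824·4.413 ≈ 120.98 ⇒ 121.
PM2.5: 93.473 lies in 59.686–148.559, so I_lo=51, I_hi=100, C_lo=59.686, C_hi=148.559.
(100−51)/(148.559−59.686) × (93.473−59.686) + 51 = 49/88.873 × 33.787 + 51 ≈ 69.63 → 70.
SO₂: 199.1 ∈ [159.4, 307.4] ↔ index [51, 100].
51 + (199.1−159.4)·(100−51)/(307.4−159.4) = 51 + 39.7·49/148.0 ≈ 64.14, so AQI = 64.
O₃ 0.062: bracket 0.055–0.070 → index 51–100; slope 49/0.015, offset 0.007.
AQI = 51 + 49/0.015·0.007 ≈ 73.87 ⇒ 74.
Sub-indices: PM10→414, CO→121, PM2.5→70, SO₂→64, O₃→74. Overall AQI = max = 414; dominant pollutant is PM10.

414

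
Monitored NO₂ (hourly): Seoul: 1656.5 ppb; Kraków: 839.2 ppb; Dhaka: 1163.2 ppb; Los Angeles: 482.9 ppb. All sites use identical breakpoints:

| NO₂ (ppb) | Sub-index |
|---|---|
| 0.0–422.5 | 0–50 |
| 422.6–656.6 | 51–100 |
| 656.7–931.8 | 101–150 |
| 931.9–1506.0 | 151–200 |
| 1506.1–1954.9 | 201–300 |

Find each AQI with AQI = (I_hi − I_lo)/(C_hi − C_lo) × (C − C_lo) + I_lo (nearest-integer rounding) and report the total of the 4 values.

Seoul: row 1506.1–1954.9 (AQI 201–300). (300−201)·(1656.5−1506.1)/(1954.9−1506.1) + 201 = 99·150.4/448.8 + 201 ≈ 234.18 → 234.
Kraków: row 656.7–931.8 (AQI 101–150). (150−101)·(839.2−656.7)/(931.8−656.7) + 101 = 49·182.5/275.1 + 101 ≈ 133.51 → 134.
Dhaka: row 931.9–1506.0 (AQI 151–200). (200−151)·(1163.2−931.9)/(1506.0−931.9) + 151 = 49·231.3/574.1 + 151 ≈ 170.74 → 171.
Los Angeles: 482.9 ∈ [422.6, 656.6] ↔ index [51, 100].
51 + (482.9−422.6)·(100−51)/(656.6−422.6) = 51 + 60.3·49/234.0 ≈ 63.63, so AQI = 64.
AQIs: Seoul=234, Kraków=134, Dhaka=171, Los Angeles=64. Sum = 234 + 134 + 171 + 64 = 603.

603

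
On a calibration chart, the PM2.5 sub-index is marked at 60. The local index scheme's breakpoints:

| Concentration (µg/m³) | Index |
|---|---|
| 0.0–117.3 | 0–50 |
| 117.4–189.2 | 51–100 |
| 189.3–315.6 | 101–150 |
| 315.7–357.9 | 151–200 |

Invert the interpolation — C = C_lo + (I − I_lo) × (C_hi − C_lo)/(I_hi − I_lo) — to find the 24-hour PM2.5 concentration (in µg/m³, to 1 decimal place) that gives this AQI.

130.6

AQI 60 lies in the 51–100 band, which corresponds to 117.4–189.2 µg/m³.
C = 117.4 + (60−51)×(189.2−117.4)/(100−51) = 117.4 + 9×71.8/49 ≈ 130.588 µg/m³ → 130.6 µg/m³ to 1 dp.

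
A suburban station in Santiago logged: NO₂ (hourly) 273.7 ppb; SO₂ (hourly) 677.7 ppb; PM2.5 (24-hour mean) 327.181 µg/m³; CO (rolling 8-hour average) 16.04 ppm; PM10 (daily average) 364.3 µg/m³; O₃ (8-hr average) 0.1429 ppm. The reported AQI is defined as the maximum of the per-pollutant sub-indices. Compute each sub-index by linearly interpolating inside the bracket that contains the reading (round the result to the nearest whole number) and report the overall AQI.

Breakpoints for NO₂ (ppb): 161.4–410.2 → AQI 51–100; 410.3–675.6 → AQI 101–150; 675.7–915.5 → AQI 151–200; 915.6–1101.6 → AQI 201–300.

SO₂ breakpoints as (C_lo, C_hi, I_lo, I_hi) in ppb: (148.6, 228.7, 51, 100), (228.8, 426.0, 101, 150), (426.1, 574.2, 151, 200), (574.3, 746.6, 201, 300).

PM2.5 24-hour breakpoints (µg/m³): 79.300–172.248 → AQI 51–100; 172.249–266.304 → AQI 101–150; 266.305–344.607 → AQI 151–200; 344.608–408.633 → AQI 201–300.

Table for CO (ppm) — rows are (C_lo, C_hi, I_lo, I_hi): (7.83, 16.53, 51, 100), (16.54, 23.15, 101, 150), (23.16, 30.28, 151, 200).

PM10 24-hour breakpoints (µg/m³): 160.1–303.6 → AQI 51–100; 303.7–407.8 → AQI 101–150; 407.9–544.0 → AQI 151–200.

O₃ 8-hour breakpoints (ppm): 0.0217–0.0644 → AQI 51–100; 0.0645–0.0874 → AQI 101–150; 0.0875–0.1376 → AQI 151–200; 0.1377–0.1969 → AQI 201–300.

260

NO₂: 273.7 ∈ [161.4, 410.2] ↔ index [51, 100].
51 + (273.7−161.4)·(100−51)/(410.2−161.4) = 51 + 112.3·49/248.8 ≈ 73.12, so AQI = 73.
SO₂ 677.7: bracket 574.3–746.6 → index 201–300; slope 99/172.3, offset 103.4.
AQI = 201 + 99/172.3·103.4 ≈ 260.41 ⇒ 260.
PM2.5: 327.181 ∈ [266.305, 344.607] ↔ index [151, 200].
151 + (327.181−266.305)·(200−151)/(344.607−266.305) = 151 + 60.876·49/78.302 ≈ 189.10, so AQI = 189.
CO: 16.04 ∈ [7.83, 16.53] ↔ index [51, 100].
51 + (16.04−7.83)·(100−51)/(16.53−7.83) = 51 + 8.21·49/8.70 ≈ 97.24, so AQI = 97.
PM10: 364.3 ∈ [303.7, 407.8] ↔ index [101, 150].
101 + (364.3−303.7)·(150−101)/(407.8−303.7) = 101 + 60.6·49/104.1 ≈ 129.52, so AQI = 130.
O₃: row 0.1377–0.1969 (AQI 201–300). (300−201)·(0.1429−0.1377)/(0.1969−0.1377) + 201 = 99·0.0052/0.0592 + 201 ≈ 209.70 → 210.
Sub-indices: NO₂→73, SO₂→260, PM2.5→189, CO→97, PM10→130, O₃→210. Overall AQI = max = 260; dominant pollutant is SO₂.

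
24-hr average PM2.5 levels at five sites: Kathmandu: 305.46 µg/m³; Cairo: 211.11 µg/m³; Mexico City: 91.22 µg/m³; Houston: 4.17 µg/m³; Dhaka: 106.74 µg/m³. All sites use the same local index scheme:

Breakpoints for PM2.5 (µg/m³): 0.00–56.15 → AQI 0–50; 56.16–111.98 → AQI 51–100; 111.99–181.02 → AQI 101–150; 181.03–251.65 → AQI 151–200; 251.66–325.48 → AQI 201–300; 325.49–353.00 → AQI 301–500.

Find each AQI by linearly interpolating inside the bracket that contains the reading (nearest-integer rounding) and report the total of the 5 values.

Kathmandu: 305.46 lies in 251.66–325.48, so I_lo=201, I_hi=300, C_lo=251.66, C_hi=325.48.
(300−201)/(325.48−251.66) × (305.46−251.66) + 201 = 99/73.82 × 53.80 + 201 ≈ 273.15 → 273.
Cairo 211.11: bracket 181.03–251.65 → index 151–200; slope 49/70.62, offset 30.08.
AQI = 151 + 49/70.62·30.08 ≈ 171.87 ⇒ 172.
Mexico City: 91.22 ∈ [56.16, 111.98] ↔ index [51, 100].
51 + (91.22−56.16)·(100−51)/(111.98−56.16) = 51 + 35.06·49/55.82 ≈ 81.78, so AQI = 82.
Houston: 4.17 ∈ [0.00, 56.15] ↔ index [0, 50].
0 + (4.17−0.00)·(50−0)/(56.15−0.00) = 0 + 4.17·50/56.15 ≈ 3.71, so AQI = 4.
Dhaka: 106.74 lies in 56.16–111.98, so I_lo=51, I_hi=100, C_lo=56.16, C_hi=111.98.
(100−51)/(111.98−56.16) × (106.74−56.16) + 51 = 49/55.82 × 50.58 + 51 ≈ 95.40 → 95.
AQIs: Kathmandu=273, Cairo=172, Mexico City=82, Houston=4, Dhaka=95. Sum = 273 + 172 + 82 + 4 + 95 = 626.

626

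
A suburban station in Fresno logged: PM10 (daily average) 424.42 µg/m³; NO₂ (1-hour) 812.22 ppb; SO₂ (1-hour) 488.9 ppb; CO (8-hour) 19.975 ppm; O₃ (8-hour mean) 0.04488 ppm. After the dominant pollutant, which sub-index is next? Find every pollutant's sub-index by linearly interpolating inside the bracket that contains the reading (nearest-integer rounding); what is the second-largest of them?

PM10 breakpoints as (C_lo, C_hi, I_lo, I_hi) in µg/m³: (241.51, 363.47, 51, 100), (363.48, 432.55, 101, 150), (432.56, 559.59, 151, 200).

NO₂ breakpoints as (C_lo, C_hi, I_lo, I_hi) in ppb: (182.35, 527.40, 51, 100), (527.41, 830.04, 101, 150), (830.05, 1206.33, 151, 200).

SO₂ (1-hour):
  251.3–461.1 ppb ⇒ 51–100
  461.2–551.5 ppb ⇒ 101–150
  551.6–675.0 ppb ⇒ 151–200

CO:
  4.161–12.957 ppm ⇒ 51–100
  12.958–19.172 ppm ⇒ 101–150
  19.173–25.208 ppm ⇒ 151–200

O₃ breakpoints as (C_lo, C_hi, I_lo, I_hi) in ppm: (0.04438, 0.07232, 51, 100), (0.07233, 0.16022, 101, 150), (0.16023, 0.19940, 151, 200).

PM10: 424.42 ∈ [363.48, 432.55] ↔ index [101, 150].
101 + (424.42−363.48)·(150−101)/(432.55−363.48) = 101 + 60.94·49/69.07 ≈ 144.23, so AQI = 144.
NO₂: 812.22 lies in 527.41–830.04, so I_lo=101, I_hi=150, C_lo=527.41, C_hi=830.04.
(150−101)/(830.04−527.41) × (812.22−527.41) + 101 = 49/302.63 × 284.81 + 101 ≈ 147.11 → 147.
SO₂: row 461.2–551.5 (AQI 101–150). (150−101)·(488.9−461.2)/(551.5−461.2) + 101 = 49·27.7/90.3 + 101 ≈ 116.03 → 116.
CO: 19.975 lies in 19.173–25.208, so I_lo=151, I_hi=200, C_lo=19.173, C_hi=25.208.
(200−151)/(25.208−19.173) × (19.975−19.173) + 151 = 49/6.035 × 0.802 + 151 ≈ 157.51 → 158.
O₃ 0.04488: bracket 0.04438–0.07232 → index 51–100; slope 49/0.02794, offset 0.00050.
AQI = 51 + 49/0.02794·0.00050 ≈ 51.88 ⇒ 52.
Sub-indices: PM10→144, NO₂→147, SO₂→116, CO→158, O₃→52. Ranked high→low: 158, 147, 144, 116, 52. Second-highest sub-index = 147.

147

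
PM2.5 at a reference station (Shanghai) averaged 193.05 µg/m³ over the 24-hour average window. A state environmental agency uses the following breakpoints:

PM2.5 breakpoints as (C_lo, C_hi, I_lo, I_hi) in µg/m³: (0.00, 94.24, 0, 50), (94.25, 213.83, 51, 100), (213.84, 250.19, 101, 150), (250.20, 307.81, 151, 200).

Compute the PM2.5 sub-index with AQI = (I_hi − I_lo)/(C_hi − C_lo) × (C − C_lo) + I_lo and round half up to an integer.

PM2.5: 193.05 lies in 94.25–213.83, so I_lo=51, I_hi=100, C_lo=94.25, C_hi=213.83.
(100−51)/(213.83−94.25) × (193.05−94.25) + 51 = 49/119.58 × 98.80 + 51 ≈ 91.49 → 91.

91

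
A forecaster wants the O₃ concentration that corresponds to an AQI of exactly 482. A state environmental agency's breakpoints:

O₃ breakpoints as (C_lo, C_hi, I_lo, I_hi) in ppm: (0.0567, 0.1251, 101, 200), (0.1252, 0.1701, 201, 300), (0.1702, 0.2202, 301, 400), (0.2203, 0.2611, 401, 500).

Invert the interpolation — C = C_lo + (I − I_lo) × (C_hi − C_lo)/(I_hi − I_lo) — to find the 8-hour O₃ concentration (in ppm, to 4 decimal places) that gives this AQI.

0.2537

AQI 482 lies in the 401–500 band, which corresponds to 0.2203–0.2611 ppm.
C = 0.2203 + (482−401)×(0.2611−0.2203)/(500−401) = 0.2203 + 81×0.0408/99 ≈ 0.253682 ppm → 0.2537 ppm to 4 dp.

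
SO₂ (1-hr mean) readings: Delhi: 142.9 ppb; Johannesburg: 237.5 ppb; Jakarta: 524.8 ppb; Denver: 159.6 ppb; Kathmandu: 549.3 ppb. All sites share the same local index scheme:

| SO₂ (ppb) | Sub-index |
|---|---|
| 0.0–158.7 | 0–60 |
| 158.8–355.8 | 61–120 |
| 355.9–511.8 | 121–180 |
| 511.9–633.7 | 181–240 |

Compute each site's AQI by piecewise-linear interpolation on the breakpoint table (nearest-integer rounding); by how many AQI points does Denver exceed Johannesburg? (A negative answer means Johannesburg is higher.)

-24

Delhi: 142.9 lies in 0.0–158.7, so I_lo=0, I_hi=60, C_lo=0.0, C_hi=158.7.
(60−0)/(158.7−0.0) × (142.9−0.0) + 0 = 60/158.7 × 142.9 + 0 ≈ 54.03 → 54.
Johannesburg: 237.5 ∈ [158.8, 355.8] ↔ index [61, 120].
61 + (237.5−158.8)·(120−61)/(355.8−158.8) = 61 + 78.7·59/197.0 ≈ 84.57, so AQI = 85.
Jakarta: 524.8 lies in 511.9–633.7, so I_lo=181, I_hi=240, C_lo=511.9, C_hi=633.7.
(240−181)/(633.7−511.9) × (524.8−511.9) + 181 = 59/121.8 × 12.9 + 181 ≈ 187.25 → 187.
Denver: 159.6 lies in 158.8–355.8, so I_lo=61, I_hi=120, C_lo=158.8, C_hi=355.8.
(120−61)/(355.8−158.8) × (159.6−158.8) + 61 = 59/197.0 × 0.8 + 61 ≈ 61.24 → 61.
Kathmandu: row 511.9–633.7 (AQI 181–240). (240−181)·(549.3−511.9)/(633.7−511.9) + 181 = 59·37.4/121.8 + 181 ≈ 199.12 → 199.
AQIs: Delhi=54, Johannesburg=85, Jakarta=187, Denver=61, Kathmandu=199. Denver (61) − Johannesburg (85) = -24.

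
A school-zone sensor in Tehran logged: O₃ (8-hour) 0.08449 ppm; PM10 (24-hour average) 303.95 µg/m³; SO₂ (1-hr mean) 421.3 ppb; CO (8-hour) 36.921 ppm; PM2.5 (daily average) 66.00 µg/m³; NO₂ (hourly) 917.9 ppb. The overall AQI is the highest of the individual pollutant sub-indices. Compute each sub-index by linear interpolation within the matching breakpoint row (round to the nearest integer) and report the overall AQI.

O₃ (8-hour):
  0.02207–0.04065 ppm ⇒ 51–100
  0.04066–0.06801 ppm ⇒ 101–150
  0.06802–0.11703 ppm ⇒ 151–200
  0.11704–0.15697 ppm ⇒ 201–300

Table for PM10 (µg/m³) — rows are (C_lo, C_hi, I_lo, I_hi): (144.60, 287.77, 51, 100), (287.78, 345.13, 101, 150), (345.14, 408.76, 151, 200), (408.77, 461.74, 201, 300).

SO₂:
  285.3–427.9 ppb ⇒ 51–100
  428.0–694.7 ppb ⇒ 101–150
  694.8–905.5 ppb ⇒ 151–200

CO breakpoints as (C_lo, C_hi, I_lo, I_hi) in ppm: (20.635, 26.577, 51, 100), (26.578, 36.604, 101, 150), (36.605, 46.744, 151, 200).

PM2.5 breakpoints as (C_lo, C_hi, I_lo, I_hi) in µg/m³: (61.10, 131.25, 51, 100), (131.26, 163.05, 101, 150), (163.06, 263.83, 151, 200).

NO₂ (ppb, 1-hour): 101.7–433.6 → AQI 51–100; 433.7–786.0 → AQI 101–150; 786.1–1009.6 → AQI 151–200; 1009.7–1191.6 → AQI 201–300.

180

O₃: 0.08449 lies in 0.06802–0.11703, so I_lo=151, I_hi=200, C_lo=0.06802, C_hi=0.11703.
(200−151)/(0.11703−0.06802) × (0.08449−0.06802) + 151 = 49/0.04901 × 0.01647 + 151 ≈ 167.47 → 167.
PM10: 303.95 ∈ [287.78, 345.13] ↔ index [101, 150].
101 + (303.95−287.78)·(150−101)/(345.13−287.78) = 101 + 16.17·49/57.35 ≈ 114.82, so AQI = 115.
SO₂: row 285.3–427.9 (AQI 51–100). (100−51)·(421.3−285.3)/(427.9−285.3) + 51 = 49·136.0/142.6 + 51 ≈ 97.73 → 98.
CO: row 36.605–46.744 (AQI 151–200). (200−151)·(36.921−36.605)/(46.744−36.605) + 151 = 49·0.316/10.139 + 151 ≈ 152.53 → 153.
PM2.5 66.00: bracket 61.10–131.25 → index 51–100; slope 49/70.15, offset 4.90.
AQI = 51 + 49/70.15·4.90 ≈ 54.42 ⇒ 54.
NO₂: 917.9 ∈ [786.1, 1009.6] ↔ index [151, 200].
151 + (917.9−786.1)·(200−151)/(1009.6−786.1) = 151 + 131.8·49/223.5 ≈ 179.90, so AQI = 180.
Sub-indices: O₃→167, PM10→115, SO₂→98, CO→153, PM2.5→54, NO₂→180. Overall AQI = max = 180; dominant pollutant is NO₂.
AQI 180: Unhealthy.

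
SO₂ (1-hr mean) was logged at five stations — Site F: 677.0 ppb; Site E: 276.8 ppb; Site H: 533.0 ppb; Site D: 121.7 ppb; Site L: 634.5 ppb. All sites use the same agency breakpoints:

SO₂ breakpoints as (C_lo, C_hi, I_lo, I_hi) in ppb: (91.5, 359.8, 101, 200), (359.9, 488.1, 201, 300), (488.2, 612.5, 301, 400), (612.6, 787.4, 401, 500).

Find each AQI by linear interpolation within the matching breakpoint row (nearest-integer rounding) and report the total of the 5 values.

1468

Site F: row 612.6–787.4 (AQI 401–500). (500−401)·(677.0−612.6)/(787.4−612.6) + 401 = 99·64.4/174.8 + 401 ≈ 437.47 → 437.
Site E: 276.8 lies in 91.5–359.8, so I_lo=101, I_hi=200, C_lo=91.5, C_hi=359.8.
(200−101)/(359.8−91.5) × (276.8−91.5) + 101 = 99/268.3 × 185.3 + 101 ≈ 169.37 → 169.
Site H 533.0: bracket 488.2–612.5 → index 301–400; slope 99/124.3, offset 44.8.
AQI = 301 + 99/124.3·44.8 ≈ 336.68 ⇒ 337.
Site D: 121.7 ∈ [91.5, 359.8] ↔ index [101, 200].
101 + (121.7−91.5)·(200−101)/(359.8−91.5) = 101 + 30.2·99/268.3 ≈ 112.14, so AQI = 112.
Site L: row 612.6–787.4 (AQI 401–500). (500−401)·(634.5−612.6)/(787.4−612.6) + 401 = 99·21.9/174.8 + 401 ≈ 413.40 → 413.
AQIs: Site F=437, Site E=169, Site H=337, Site D=112, Site L=413. Sum = 437 + 169 + 337 + 112 + 413 = 1468.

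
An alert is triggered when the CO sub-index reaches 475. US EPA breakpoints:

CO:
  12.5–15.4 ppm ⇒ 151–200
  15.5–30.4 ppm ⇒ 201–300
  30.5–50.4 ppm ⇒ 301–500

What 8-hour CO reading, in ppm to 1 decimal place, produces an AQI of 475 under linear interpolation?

AQI 475 lies in the 301–500 band, which corresponds to 30.5–50.4 ppm.
C = 30.5 + (475−301)×(50.4−30.5)/(500−301) = 30.5 + 174×19.9/199 ≈ 47.900 ppm → 47.9 ppm to 1 dp.

47.9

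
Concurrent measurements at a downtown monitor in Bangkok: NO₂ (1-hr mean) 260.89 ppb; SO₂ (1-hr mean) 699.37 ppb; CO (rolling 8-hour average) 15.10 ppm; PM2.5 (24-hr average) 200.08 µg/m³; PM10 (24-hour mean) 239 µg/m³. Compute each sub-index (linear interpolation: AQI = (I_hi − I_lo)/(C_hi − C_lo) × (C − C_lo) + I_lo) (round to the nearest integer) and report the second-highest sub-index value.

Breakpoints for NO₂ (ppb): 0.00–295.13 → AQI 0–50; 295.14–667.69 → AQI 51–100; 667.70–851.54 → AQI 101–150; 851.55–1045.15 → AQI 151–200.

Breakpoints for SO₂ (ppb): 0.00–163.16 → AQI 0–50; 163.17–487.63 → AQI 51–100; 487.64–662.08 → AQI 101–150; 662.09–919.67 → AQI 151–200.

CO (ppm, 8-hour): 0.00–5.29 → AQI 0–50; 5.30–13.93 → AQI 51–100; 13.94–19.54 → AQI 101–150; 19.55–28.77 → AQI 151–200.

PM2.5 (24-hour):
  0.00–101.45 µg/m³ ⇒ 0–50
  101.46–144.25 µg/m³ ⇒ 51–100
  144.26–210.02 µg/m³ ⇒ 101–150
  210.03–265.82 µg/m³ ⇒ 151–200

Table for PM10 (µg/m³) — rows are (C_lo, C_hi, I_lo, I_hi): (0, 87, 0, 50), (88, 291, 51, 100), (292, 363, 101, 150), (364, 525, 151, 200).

143

NO₂ 260.89: bracket 0.00–295.13 → index 0–50; slope 50/295.13, offset 260.89.
AQI = 0 + 50/295.13·260.89 ≈ 44.20 ⇒ 44.
SO₂: 699.37 lies in 662.09–919.67, so I_lo=151, I_hi=200, C_lo=662.09, C_hi=919.67.
(200−151)/(919.67−662.09) × (699.37−662.09) + 151 = 49/257.58 × 37.28 + 151 ≈ 158.09 → 158.
CO: 15.10 ∈ [13.94, 19.54] ↔ index [101, 150].
101 + (15.10−13.94)·(150−101)/(19.54−13.94) = 101 + 1.16·49/5.60 ≈ 111.15, so AQI = 111.
PM2.5 200.08: bracket 144.26–210.02 → index 101–150; slope 49/65.76, offset 55.82.
AQI = 101 + 49/65.76·55.82 ≈ 142.59 ⇒ 143.
PM10 239: bracket 88–291 → index 51–100; slope 49/203, offset 151.
AQI = 51 + 49/203·151 ≈ 87.45 ⇒ 87.
Sub-indices: NO₂→44, SO₂→158, CO→111, PM2.5→143, PM10→87. Ranked high→low: 158, 143, 111, 87, 44. Second-highest sub-index = 143.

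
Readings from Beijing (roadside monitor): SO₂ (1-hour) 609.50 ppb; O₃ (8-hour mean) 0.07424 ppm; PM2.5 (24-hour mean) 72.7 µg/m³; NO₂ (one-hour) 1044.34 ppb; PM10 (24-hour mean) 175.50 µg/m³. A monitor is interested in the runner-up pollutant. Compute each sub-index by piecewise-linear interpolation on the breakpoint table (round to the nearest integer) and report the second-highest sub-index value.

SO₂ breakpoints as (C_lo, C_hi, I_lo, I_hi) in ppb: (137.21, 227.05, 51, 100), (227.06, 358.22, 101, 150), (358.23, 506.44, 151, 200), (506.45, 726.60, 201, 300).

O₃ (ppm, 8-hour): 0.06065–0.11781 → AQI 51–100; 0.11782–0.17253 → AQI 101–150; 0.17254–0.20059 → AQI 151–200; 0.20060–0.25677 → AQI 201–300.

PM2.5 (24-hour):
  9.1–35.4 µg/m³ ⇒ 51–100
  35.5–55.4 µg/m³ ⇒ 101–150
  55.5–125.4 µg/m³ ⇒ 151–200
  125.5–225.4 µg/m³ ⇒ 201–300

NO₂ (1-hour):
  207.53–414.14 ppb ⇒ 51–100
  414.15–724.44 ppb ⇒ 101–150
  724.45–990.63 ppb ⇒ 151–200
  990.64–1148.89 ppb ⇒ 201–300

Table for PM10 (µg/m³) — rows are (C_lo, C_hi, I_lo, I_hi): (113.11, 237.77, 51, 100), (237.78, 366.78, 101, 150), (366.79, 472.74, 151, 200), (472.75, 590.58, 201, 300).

235

SO₂: 609.50 ∈ [506.45, 726.60] ↔ index [201, 300].
201 + (609.50−506.45)·(300−201)/(726.60−506.45) = 201 + 103.05·99/220.15 ≈ 247.34, so AQI = 247.
O₃ 0.07424: bracket 0.06065–0.11781 → index 51–100; slope 49/0.05716, offset 0.01359.
AQI = 51 + 49/0.05716·0.01359 ≈ 62.65 ⇒ 63.
PM2.5: 72.7 ∈ [55.5, 125.4] ↔ index [151, 200].
151 + (72.7−55.5)·(200−151)/(125.4−55.5) = 151 + 17.2·49/69.9 ≈ 163.06, so AQI = 163.
NO₂: row 990.64–1148.89 (AQI 201–300). (300−201)·(1044.34−990.64)/(1148.89−990.64) + 201 = 99·53.70/158.25 + 201 ≈ 234.59 → 235.
PM10: 175.50 lies in 113.11–237.77, so I_lo=51, I_hi=100, C_lo=113.11, C_hi=237.77.
(100−51)/(237.77−113.11) × (175.50−113.11) + 51 = 49/124.66 × 62.39 + 51 ≈ 75.52 → 76.
Sub-indices: SO₂→247, O₃→63, PM2.5→163, NO₂→235, PM10→76. Ranked high→low: 247, 235, 163, 76, 63. Second-highest sub-index = 235.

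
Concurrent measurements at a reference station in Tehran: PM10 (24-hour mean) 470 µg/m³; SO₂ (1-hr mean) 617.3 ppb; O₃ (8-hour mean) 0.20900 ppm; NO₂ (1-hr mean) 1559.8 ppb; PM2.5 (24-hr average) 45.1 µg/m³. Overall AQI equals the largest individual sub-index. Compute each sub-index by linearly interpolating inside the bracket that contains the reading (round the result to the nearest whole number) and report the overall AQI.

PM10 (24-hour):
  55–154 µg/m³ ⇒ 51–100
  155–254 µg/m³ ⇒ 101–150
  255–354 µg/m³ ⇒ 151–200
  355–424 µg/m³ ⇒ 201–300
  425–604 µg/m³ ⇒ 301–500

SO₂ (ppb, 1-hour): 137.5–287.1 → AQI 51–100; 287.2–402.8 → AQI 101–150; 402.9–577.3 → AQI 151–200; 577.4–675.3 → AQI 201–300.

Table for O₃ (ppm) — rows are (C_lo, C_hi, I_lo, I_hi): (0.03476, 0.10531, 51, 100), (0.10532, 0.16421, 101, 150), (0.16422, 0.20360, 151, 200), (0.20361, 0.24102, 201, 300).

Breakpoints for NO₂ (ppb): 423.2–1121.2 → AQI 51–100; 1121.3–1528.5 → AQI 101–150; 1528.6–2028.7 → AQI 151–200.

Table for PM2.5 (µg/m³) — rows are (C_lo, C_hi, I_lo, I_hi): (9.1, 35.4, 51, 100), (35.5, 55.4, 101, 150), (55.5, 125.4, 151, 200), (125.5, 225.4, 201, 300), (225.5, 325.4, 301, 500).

PM10 470: bracket 425–604 → index 301–500; slope 199/179, offset 45.
AQI = 301 + 199/179·45 ≈ 351.03 ⇒ 351.
SO₂: 617.3 lies in 577.4–675.3, so I_lo=201, I_hi=300, C_lo=577.4, C_hi=675.3.
(300−201)/(675.3−577.4) × (617.3−577.4) + 201 = 99/97.9 × 39.9 + 201 ≈ 241.35 → 241.
O₃: 0.20900 lies in 0.20361–0.24102, so I_lo=201, I_hi=300, C_lo=0.20361, C_hi=0.24102.
(300−201)/(0.24102−0.20361) × (0.20900−0.20361) + 201 = 99/0.03741 × 0.00539 + 201 ≈ 215.26 → 215.
NO₂: row 1528.6–2028.7 (AQI 151–200). (200−151)·(1559.8−1528.6)/(2028.7−1528.6) + 151 = 49·31.2/500.1 + 151 ≈ 154.06 → 154.
PM2.5 45.1: bracket 35.5–55.4 → index 101–150; slope 49/19.9, offset 9.6.
AQI = 101 + 49/19.9·9.6 ≈ 124.64 ⇒ 125.
Sub-indices: PM10→351, SO₂→241, O₃→215, NO₂→154, PM2.5→125. Overall AQI = max = 351; dominant pollutant is PM10.
AQI 351: Hazardous.

351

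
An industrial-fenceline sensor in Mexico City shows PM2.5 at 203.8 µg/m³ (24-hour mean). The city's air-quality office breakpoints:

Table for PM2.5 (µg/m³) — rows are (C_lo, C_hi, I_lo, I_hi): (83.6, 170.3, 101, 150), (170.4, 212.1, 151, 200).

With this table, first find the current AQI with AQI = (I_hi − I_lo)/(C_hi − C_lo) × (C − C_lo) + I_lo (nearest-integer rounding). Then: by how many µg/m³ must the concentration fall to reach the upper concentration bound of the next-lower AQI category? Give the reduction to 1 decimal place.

33.5

PM2.5: 203.8 lies in 170.4–212.1, so I_lo=151, I_hi=200, C_lo=170.4, C_hi=212.1.
(200−151)/(212.1−170.4) × (203.8−170.4) + 151 = 49/41.7 × 33.4 + 151 ≈ 190.25 → 190.
Current AQI 190 is in the Unhealthy range (151–200). The next-lower category tops out at AQI 150, whose upper concentration bound is 170.3 µg/m³.
Reduction needed = 203.8 − 170.3 = 33.5 µg/m³.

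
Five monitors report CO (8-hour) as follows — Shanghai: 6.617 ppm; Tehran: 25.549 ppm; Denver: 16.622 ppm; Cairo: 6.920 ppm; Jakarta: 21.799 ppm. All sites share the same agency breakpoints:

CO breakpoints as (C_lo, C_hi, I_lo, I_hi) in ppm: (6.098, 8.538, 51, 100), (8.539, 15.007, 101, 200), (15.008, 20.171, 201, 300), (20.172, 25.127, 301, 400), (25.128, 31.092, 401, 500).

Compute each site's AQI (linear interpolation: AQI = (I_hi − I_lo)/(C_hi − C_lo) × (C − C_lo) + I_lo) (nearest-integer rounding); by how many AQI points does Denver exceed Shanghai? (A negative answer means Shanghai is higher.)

171

Shanghai: 6.617 ∈ [6.098, 8.538] ↔ index [51, 100].
51 + (6.617−6.098)·(100−51)/(8.538−6.098) = 51 + 0.519·49/2.440 ≈ 61.42, so AQI = 61.
Tehran: 25.549 lies in 25.128–31.092, so I_lo=401, I_hi=500, C_lo=25.128, C_hi=31.092.
(500−401)/(31.092−25.128) × (25.549−25.128) + 401 = 99/5.964 × 0.421 + 401 ≈ 407.99 → 408.
Denver: 16.622 lies in 15.008–20.171, so I_lo=201, I_hi=300, C_lo=15.008, C_hi=20.171.
(300−201)/(20.171−15.008) × (16.622−15.008) + 201 = 99/5.163 × 1.614 + 201 ≈ 231.95 → 232.
Cairo 6.920: bracket 6.098–8.538 → index 51–100; slope 49/2.440, offset 0.822.
AQI = 51 + 49/2.440·0.822 ≈ 67.51 ⇒ 68.
Jakarta: 21.799 lies in 20.172–25.127, so I_lo=301, I_hi=400, C_lo=20.172, C_hi=25.127.
(400−301)/(25.127−20.172) × (21.799−20.172) + 301 = 99/4.955 × 1.627 + 301 ≈ 333.51 → 334.
AQIs: Shanghai=61, Tehran=408, Denver=232, Cairo=68, Jakarta=334. Denver (232) − Shanghai (61) = 171.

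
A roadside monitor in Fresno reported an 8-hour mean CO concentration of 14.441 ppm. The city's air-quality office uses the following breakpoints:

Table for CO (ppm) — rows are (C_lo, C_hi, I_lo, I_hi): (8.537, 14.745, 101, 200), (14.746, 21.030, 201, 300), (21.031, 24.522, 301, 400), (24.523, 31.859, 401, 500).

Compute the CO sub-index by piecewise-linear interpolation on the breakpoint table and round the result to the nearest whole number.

195

CO: 14.441 ∈ [8.537, 14.745] ↔ index [101, 200].
101 + (14.441−8.537)·(200−101)/(14.745−8.537) = 101 + 5.904·99/6.208 ≈ 195.15, so AQI = 195.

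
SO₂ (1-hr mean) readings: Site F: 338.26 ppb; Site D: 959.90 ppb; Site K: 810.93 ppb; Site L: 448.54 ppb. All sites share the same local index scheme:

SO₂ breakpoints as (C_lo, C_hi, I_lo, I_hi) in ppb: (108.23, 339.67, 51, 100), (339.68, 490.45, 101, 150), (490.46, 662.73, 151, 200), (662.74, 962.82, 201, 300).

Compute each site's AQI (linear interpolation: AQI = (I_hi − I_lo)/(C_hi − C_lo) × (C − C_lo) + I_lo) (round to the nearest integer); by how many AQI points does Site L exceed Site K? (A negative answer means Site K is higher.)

-114

Site F: 338.26 ∈ [108.23, 339.67] ↔ index [51, 100].
51 + (338.26−108.23)·(100−51)/(339.67−108.23) = 51 + 230.03·49/231.44 ≈ 99.70, so AQI = 100.
Site D: row 662.74–962.82 (AQI 201–300). (300−201)·(959.90−662.74)/(962.82−662.74) + 201 = 99·297.16/300.08 + 201 ≈ 299.04 → 299.
Site K 810.93: bracket 662.74–962.82 → index 201–300; slope 99/300.08, offset 148.19.
AQI = 201 + 99/300.08·148.19 ≈ 249.89 ⇒ 250.
Site L: row 339.68–490.45 (AQI 101–150). (150−101)·(448.54−339.68)/(490.45−339.68) + 101 = 49·108.86/150.77 + 101 ≈ 136.38 → 136.
AQIs: Site F=100, Site D=299, Site K=250, Site L=136. Site L (136) − Site K (250) = -114.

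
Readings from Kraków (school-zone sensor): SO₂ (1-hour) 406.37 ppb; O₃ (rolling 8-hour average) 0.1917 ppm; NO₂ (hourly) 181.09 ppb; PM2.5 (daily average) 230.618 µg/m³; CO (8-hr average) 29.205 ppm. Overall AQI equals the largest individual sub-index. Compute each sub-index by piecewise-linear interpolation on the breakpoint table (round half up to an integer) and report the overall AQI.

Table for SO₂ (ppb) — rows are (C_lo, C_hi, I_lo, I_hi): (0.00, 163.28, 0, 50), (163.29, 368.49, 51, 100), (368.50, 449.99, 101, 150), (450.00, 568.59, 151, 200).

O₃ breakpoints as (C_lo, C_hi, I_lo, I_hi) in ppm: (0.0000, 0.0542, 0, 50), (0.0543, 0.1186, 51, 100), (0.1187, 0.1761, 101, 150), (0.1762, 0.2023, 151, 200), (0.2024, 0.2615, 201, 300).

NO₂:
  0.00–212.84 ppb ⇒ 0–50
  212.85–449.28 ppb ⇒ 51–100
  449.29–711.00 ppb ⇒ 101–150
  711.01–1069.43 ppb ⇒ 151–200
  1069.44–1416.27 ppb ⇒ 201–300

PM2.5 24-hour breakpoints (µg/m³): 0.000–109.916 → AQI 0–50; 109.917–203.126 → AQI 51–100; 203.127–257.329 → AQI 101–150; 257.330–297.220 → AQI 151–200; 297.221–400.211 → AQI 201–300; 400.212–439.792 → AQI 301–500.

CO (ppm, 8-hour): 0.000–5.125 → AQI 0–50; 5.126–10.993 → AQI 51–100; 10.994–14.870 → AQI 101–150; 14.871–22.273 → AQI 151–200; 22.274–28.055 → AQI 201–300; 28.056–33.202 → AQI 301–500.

SO₂ 406.37: bracket 368.50–449.99 → index 101–150; slope 49/81.49, offset 37.87.
AQI = 101 + 49/81.49·37.87 ≈ 123.77 ⇒ 124.
O₃: row 0.1762–0.2023 (AQI 151–200). (200−151)·(0.1917−0.1762)/(0.2023−0.1762) + 151 = 49·0.0155/0.0261 + 151 ≈ 180.10 → 180.
NO₂: row 0.00–212.84 (AQI 0–50). (50−0)·(181.09−0.00)/(212.84−0.00) + 0 = 50·181.09/212.84 + 0 ≈ 42.54 → 43.
PM2.5 230.618: bracket 203.127–257.329 → index 101–150; slope 49/54.202, offset 27.491.
AQI = 101 + 49/54.202·27.491 ≈ 125.85 ⇒ 126.
CO: 29.205 ∈ [28.056, 33.202] ↔ index [301, 500].
301 + (29.205−28.056)·(500−301)/(33.202−28.056) = 301 + 1.149·199/5.146 ≈ 345.43, so AQI = 345.
Sub-indices: SO₂→124, O₃→180, NO₂→43, PM2.5→126, CO→345. Overall AQI = max = 345; dominant pollutant is CO.
AQI 345: Hazardous.

345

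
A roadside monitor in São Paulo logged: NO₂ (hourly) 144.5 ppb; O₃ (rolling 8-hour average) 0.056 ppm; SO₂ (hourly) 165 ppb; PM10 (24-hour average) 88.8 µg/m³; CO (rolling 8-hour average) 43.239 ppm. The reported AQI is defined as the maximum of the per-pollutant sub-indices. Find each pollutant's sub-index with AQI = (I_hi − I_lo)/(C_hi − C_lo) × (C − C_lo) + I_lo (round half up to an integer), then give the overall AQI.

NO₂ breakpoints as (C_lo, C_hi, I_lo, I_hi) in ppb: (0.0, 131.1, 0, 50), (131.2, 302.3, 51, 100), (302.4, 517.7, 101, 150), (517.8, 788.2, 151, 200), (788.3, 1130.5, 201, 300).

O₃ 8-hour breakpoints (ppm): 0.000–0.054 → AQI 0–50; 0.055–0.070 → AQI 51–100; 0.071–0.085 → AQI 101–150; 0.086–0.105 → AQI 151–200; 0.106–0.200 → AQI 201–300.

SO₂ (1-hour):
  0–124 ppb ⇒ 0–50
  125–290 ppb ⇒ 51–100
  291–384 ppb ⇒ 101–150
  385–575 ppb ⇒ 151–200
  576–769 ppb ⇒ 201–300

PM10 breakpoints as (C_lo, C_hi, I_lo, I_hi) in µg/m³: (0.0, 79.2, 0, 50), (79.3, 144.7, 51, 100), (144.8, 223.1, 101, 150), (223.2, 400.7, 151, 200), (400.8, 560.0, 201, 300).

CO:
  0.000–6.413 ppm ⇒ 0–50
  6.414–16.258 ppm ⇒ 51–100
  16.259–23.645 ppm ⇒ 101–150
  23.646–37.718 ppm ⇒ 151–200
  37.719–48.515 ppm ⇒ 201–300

252

NO₂: 144.5 ∈ [131.2, 302.3] ↔ index [51, 100].
51 + (144.5−131.2)·(100−51)/(302.3−131.2) = 51 + 13.3·49/171.1 ≈ 54.81, so AQI = 55.
O₃ 0.056: bracket 0.055–0.070 → index 51–100; slope 49/0.015, offset 0.001.
AQI = 51 + 49/0.015·0.001 ≈ 54.27 ⇒ 54.
SO₂: 165 ∈ [125, 290] ↔ index [51, 100].
51 + (165−125)·(100−51)/(290−125) = 51 + 40·49/165 ≈ 62.88, so AQI = 63.
PM10: 88.8 ∈ [79.3, 144.7] ↔ index [51, 100].
51 + (88.8−79.3)·(100−51)/(144.7−79.3) = 51 + 9.5·49/65.4 ≈ 58.12, so AQI = 58.
CO: 43.239 lies in 37.719–48.515, so I_lo=201, I_hi=300, C_lo=37.719, C_hi=48.515.
(300−201)/(48.515−37.719) × (43.239−37.719) + 201 = 99/10.796 × 5.520 + 201 ≈ 251.62 → 252.
Sub-indices: NO₂→55, O₃→54, SO₂→63, PM10→58, CO→252. Overall AQI = max = 252; dominant pollutant is CO.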